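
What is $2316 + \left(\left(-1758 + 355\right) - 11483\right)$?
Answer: $-10570$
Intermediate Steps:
$2316 + \left(\left(-1758 + 355\right) - 11483\right) = 2316 - 12886 = -10570$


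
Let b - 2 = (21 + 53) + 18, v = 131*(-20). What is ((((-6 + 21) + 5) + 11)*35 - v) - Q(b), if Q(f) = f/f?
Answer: 3704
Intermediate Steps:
v = -2620
b = 94 (b = 2 + ((21 + 53) + 18) = 2 + (74 + 18) = 2 + 92 = 94)
Q(f) = 1
((((-6 + 21) + 5) + 11)*35 - v) - Q(b) = ((((-6 + 21) + 5) + 11)*35 - 1*(-2620)) - 1*1 = (((15 + 5) + 11)*35 + 2620) - 1 = ((20 + 11)*35 + 2620) - 1 = (31*35 + 2620) - 1 = (1085 + 2620) - 1 = 3705 - 1 = 3704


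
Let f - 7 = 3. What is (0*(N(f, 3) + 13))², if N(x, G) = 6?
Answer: 0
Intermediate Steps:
f = 10 (f = 7 + 3 = 10)
(0*(N(f, 3) + 13))² = (0*(6 + 13))² = (0*19)² = 0² = 0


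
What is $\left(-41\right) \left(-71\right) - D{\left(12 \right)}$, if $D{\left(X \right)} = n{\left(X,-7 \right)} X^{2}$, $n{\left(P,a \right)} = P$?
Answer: $1183$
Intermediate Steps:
$D{\left(X \right)} = X^{3}$ ($D{\left(X \right)} = X X^{2} = X^{3}$)
$\left(-41\right) \left(-71\right) - D{\left(12 \right)} = \left(-41\right) \left(-71\right) - 12^{3} = 2911 - 1728 = 1183$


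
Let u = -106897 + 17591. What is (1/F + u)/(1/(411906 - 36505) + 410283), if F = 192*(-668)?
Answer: -4299854442540137/19754072291963904 ≈ -0.21767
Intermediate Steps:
F = -128256
u = -89306
(1/F + u)/(1/(411906 - 36505) + 410283) = (1/(-128256) - 89306)/(1/(411906 - 36505) + 410283) = (-1/128256 - 89306)/(1/375401 + 410283) = -11454030337/(128256*(1/375401 + 410283)) = -11454030337/(128256*154020648484/375401) = -11454030337/128256*375401/154020648484 = -4299854442540137/19754072291963904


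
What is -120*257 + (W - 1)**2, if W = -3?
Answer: -30824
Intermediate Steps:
-120*257 + (W - 1)**2 = -120*257 + (-3 - 1)**2 = -30840 + (-4)**2 = -30840 + 16 = -30824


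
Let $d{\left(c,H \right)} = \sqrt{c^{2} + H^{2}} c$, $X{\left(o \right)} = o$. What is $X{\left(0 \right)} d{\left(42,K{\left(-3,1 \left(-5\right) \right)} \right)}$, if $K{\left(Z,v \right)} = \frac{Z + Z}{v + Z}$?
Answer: $0$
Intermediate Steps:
$K{\left(Z,v \right)} = \frac{2 Z}{Z + v}$
$d{\left(c,H \right)} = c \sqrt{H^{2} + c^{2}}$ ($d{\left(c,H \right)} = \sqrt{H^{2} + c^{2}} c = c \sqrt{H^{2} + c^{2}}$)
$X{\left(0 \right)} d{\left(42,K{\left(-3,1 \left(-5\right) \right)} \right)} = 0 \cdot 42 \sqrt{\left(2 \left(-3\right) \frac{1}{-3 + 1 \left(-5\right)}\right)^{2} + 42^{2}} = 0 \cdot 42 \sqrt{\left(2 \left(-3\right) \frac{1}{-3 - 5}\right)^{2} + 1764} = 0 \cdot 42 \sqrt{\left(2 \left(-3\right) \frac{1}{-8}\right)^{2} + 1764} = 0 \cdot 42 \sqrt{\left(2 \left(-3\right) \left(- \frac{1}{8}\right)\right)^{2} + 1764} = 0 \cdot 42 \sqrt{\left(\frac{3}{4}\right)^{2} + 1764} = 0 \cdot 42 \sqrt{\frac{9}{16} + 1764} = 0 \cdot 42 \sqrt{\frac{28233}{16}} = 0 \cdot 42 \frac{3 \sqrt{3137}}{4} = 0 \frac{63 \sqrt{3137}}{2} = 0$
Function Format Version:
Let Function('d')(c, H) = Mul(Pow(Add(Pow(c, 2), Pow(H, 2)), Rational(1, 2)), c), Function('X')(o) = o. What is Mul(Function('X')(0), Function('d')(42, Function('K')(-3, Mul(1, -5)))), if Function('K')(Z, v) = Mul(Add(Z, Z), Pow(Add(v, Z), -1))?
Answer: 0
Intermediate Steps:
Function('K')(Z, v) = Mul(2, Z, Pow(Add(Z, v), -1)) (Function('K')(Z, v) = Mul(Mul(2, Z), Pow(Add(Z, v), -1)) = Mul(2, Z, Pow(Add(Z, v), -1)))
Function('d')(c, H) = Mul(c, Pow(Add(Pow(H, 2), Pow(c, 2)), Rational(1, 2))) (Function('d')(c, H) = Mul(Pow(Add(Pow(H, 2), Pow(c, 2)), Rational(1, 2)), c) = Mul(c, Pow(Add(Pow(H, 2), Pow(c, 2)), Rational(1, 2))))
Mul(Function('X')(0), Function('d')(42, Function('K')(-3, Mul(1, -5)))) = Mul(0, Mul(42, Pow(Add(Pow(Mul(2, -3, Pow(Add(-3, Mul(1, -5)), -1)), 2), Pow(42, 2)), Rational(1, 2)))) = Mul(0, Mul(42, Pow(Add(Pow(Mul(2, -3, Pow(Add(-3, -5), -1)), 2), 1764), Rational(1, 2)))) = Mul(0, Mul(42, Pow(Add(Pow(Mul(2, -3, Pow(-8, -1)), 2), 1764), Rational(1, 2)))) = Mul(0, Mul(42, Pow(Add(Pow(Mul(2, -3, Rational(-1, 8)), 2), 1764), Rational(1, 2)))) = Mul(0, Mul(42, Pow(Add(Pow(Rational(3, 4), 2), 1764), Rational(1, 2)))) = Mul(0, Mul(42, Pow(Add(Rational(9, 16), 1764), Rational(1, 2)))) = Mul(0, Mul(42, Pow(Rational(28233, 16), Rational(1, 2)))) = Mul(0, Mul(42, Mul(Rational(3, 4), Pow(3137, Rational(1, 2))))) = Mul(0, Mul(Rational(63, 2), Pow(3137, Rational(1, 2)))) = 0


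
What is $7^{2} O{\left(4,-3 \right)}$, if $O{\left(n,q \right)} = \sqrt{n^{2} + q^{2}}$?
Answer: $245$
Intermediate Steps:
$7^{2} O{\left(4,-3 \right)} = 7^{2} \sqrt{4^{2} + \left(-3\right)^{2}} = 49 \sqrt{16 + 9} = 49 \sqrt{25} = 49 \cdot 5 = 245$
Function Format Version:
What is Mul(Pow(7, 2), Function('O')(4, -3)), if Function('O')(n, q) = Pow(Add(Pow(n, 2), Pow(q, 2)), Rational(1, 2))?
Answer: 245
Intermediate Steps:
Mul(Pow(7, 2), Function('O')(4, -3)) = Mul(Pow(7, 2), Pow(Add(Pow(4, 2), Pow(-3, 2)), Rational(1, 2))) = Mul(49, Pow(Add(16, 9), Rational(1, 2))) = Mul(49, Pow(25, Rational(1, 2))) = Mul(49, 5) = 245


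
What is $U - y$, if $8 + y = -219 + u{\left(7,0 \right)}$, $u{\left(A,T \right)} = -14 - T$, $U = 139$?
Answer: $380$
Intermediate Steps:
$y = -241$ ($y = -8 - 233 = -241$)
$U - y = 139 - -241 = 139 + 241 = 380$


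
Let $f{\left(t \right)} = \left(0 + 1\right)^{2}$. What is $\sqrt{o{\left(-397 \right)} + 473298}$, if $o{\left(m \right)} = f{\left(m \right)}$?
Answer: $\sqrt{473299} \approx 687.97$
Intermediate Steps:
$f{\left(t \right)} = 1$ ($f{\left(t \right)} = 1^{2} = 1$)
$o{\left(m \right)} = 1$
$\sqrt{o{\left(-397 \right)} + 473298} = \sqrt{1 + 473298} = \sqrt{473299}$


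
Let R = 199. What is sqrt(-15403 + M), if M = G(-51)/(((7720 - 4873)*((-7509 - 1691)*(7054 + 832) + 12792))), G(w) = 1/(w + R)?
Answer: 17*I*sqrt(3111873217627027951708533390)/7641123360312 ≈ 124.11*I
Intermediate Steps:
G(w) = 1/(199 + w) (G(w) = 1/(w + 199) = 1/(199 + w))
M = -1/30564493441248 (M = 1/((199 - 51)*(((7720 - 4873)*((-7509 - 1691)*(7054 + 832) + 12792)))) = 1/(148*((2847*(-9200*7886 + 12792)))) = 1/(148*((2847*(-72551200 + 12792)))) = 1/(148*((2847*(-72538408)))) = (1/148)/(-206516847576) = (1/148)*(-1/206516847576) = -1/30564493441248 ≈ -3.2718e-14)
sqrt(-15403 + M) = sqrt(-15403 - 1/30564493441248) = sqrt(-470784892475542945/30564493441248) = 17*I*sqrt(3111873217627027951708533390)/7641123360312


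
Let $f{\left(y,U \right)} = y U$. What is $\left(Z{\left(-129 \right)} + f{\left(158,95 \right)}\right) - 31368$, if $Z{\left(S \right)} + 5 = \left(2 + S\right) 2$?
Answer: $-16617$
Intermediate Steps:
$Z{\left(S \right)} = -1 + 2 S$ ($Z{\left(S \right)} = -5 + \left(2 + S\right) 2 = -5 + \left(4 + 2 S\right) = -1 + 2 S$)
$f{\left(y,U \right)} = U y$
$\left(Z{\left(-129 \right)} + f{\left(158,95 \right)}\right) - 31368 = \left(\left(-1 + 2 \left(-129\right)\right) + 95 \cdot 158\right) - 31368 = \left(\left(-1 - 258\right) + 15010\right) - 31368 = \left(-259 + 15010\right) - 31368 = 14751 - 31368 = -16617$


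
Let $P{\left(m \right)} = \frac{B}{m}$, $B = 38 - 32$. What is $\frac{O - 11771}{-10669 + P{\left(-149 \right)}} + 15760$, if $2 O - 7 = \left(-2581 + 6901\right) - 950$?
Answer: $\frac{50109938825}{3179374} \approx 15761.0$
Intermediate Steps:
$B = 6$
$P{\left(m \right)} = \frac{6}{m}$
$O = \frac{3377}{2}$ ($O = \frac{7}{2} + \frac{\left(-2581 + 6901\right) - 950}{2} = \frac{7}{2} + \frac{4320 - 950}{2} = \frac{7}{2} + \frac{1}{2} \cdot 3370 = \frac{7}{2} + 1685 = \frac{3377}{2} \approx 1688.5$)
$\frac{O - 11771}{-10669 + P{\left(-149 \right)}} + 15760 = \frac{\frac{3377}{2} - 11771}{-10669 + \frac{6}{-149}} + 15760 = - \frac{20165}{2 \left(-10669 + 6 \left(- \frac{1}{149}\right)\right)} + 15760 = - \frac{20165}{2 \left(-10669 - \frac{6}{149}\right)} + 15760 = - \frac{20165}{2 \left(- \frac{1589687}{149}\right)} + 15760 = \left(- \frac{20165}{2}\right) \left(- \frac{149}{1589687}\right) + 15760 = \frac{3004585}{3179374} + 15760 = \frac{50109938825}{3179374}$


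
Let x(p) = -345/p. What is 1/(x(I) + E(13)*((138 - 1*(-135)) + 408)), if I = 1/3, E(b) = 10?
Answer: 1/5775 ≈ 0.00017316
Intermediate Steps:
I = ⅓ ≈ 0.33333
1/(x(I) + E(13)*((138 - 1*(-135)) + 408)) = 1/(-345/⅓ + 10*((138 - 1*(-135)) + 408)) = 1/(-345*3 + 10*((138 + 135) + 408)) = 1/(-1035 + 10*(273 + 408)) = 1/(-1035 + 10*681) = 1/(-1035 + 6810) = 1/5775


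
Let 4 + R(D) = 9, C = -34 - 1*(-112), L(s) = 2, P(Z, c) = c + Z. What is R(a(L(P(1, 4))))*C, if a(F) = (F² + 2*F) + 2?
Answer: 390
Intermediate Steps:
P(Z, c) = Z + c
a(F) = 2 + F² + 2*F
C = 78 (C = -34 + 112 = 78)
R(D) = 5 (R(D) = -4 + 9 = 5)
R(a(L(P(1, 4))))*C = 5*78 = 390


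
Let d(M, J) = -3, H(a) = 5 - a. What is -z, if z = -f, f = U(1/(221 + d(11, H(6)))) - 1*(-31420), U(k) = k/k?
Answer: 31421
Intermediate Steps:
U(k) = 1
f = 31421 (f = 1 - 1*(-31420) = 1 + 31420 = 31421)
z = -31421 (z = -1*31421 = -31421)
-z = -1*(-31421) = 31421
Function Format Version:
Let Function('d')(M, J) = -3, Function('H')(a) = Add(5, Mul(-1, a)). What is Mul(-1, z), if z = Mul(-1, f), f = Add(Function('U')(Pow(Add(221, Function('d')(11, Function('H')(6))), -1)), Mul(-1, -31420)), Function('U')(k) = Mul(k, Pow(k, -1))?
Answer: 31421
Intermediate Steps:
Function('U')(k) = 1
f = 31421 (f = Add(1, Mul(-1, -31420)) = Add(1, 31420) = 31421)
z = -31421 (z = Mul(-1, 31421) = -31421)
Mul(-1, z) = Mul(-1, -31421) = 31421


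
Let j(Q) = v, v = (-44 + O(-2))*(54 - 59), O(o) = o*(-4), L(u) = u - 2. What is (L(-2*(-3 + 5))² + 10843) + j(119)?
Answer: 11059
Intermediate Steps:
L(u) = -2 + u
O(o) = -4*o
v = 180 (v = (-44 - 4*(-2))*(54 - 59) = (-44 + 8)*(-5) = -36*(-5) = 180)
j(Q) = 180
(L(-2*(-3 + 5))² + 10843) + j(119) = ((-2 - 2*(-3 + 5))² + 10843) + 180 = ((-2 - 2*2)² + 10843) + 180 = ((-2 - 4)² + 10843) + 180 = ((-6)² + 10843) + 180 = (36 + 10843) + 180 = 10879 + 180 = 11059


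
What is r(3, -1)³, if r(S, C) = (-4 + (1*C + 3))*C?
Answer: 8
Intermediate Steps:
r(S, C) = C*(-1 + C) (r(S, C) = (-4 + (C + 3))*C = (-4 + (3 + C))*C = (-1 + C)*C = C*(-1 + C))
r(3, -1)³ = (-(-1 - 1))³ = (-1*(-2))³ = 2³ = 8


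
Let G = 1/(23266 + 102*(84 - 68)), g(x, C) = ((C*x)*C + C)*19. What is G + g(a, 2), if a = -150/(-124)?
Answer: 100289175/771838 ≈ 129.94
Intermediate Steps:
a = 75/62 (a = -150*(-1/124) = 75/62 ≈ 1.2097)
g(x, C) = 19*C + 19*x*C**2 (g(x, C) = (x*C**2 + C)*19 = (C + x*C**2)*19 = 19*C + 19*x*C**2)
G = 1/24898 (G = 1/(23266 + 102*16) = 1/(23266 + 1632) = 1/24898 ≈ 4.0164e-5)
G + g(a, 2) = 1/24898 + 19*2*(1 + 2*(75/62)) = 1/24898 + 19*2*(1 + 75/31) = 1/24898 + 19*2*(106/31) = 1/24898 + 4028/31 = 100289175/771838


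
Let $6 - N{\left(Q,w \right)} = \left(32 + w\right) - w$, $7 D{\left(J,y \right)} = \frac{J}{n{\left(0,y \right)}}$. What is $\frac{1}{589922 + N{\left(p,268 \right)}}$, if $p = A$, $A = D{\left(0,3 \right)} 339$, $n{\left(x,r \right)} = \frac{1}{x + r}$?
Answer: $\frac{1}{589896} \approx 1.6952 \cdot 10^{-6}$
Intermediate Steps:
$n{\left(x,r \right)} = \frac{1}{r + x}$
$D{\left(J,y \right)} = \frac{J y}{7}$ ($D{\left(J,y \right)} = \frac{J \frac{1}{\frac{1}{y + 0}}}{7} = \frac{J \frac{1}{\frac{1}{y}}}{7} = \frac{J y}{7}$)
$A = 0$ ($A = \frac{1}{7} \cdot 0 \cdot 3 \cdot 339 = 0 \cdot 339 = 0$)
$p = 0$
$N{\left(Q,w \right)} = -26$ ($N{\left(Q,w \right)} = 6 - \left(\left(32 + w\right) - w\right) = 6 - 32 = -26$)
$\frac{1}{589922 + N{\left(p,268 \right)}} = \frac{1}{589922 - 26} = \frac{1}{589896}$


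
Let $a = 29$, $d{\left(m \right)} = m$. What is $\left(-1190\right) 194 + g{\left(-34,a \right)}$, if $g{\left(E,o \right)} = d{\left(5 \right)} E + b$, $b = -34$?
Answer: $-231064$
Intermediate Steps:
$g{\left(E,o \right)} = -34 + 5 E$ ($g{\left(E,o \right)} = 5 E - 34 = -34 + 5 E$)
$\left(-1190\right) 194 + g{\left(-34,a \right)} = \left(-1190\right) 194 + \left(-34 + 5 \left(-34\right)\right) = -230860 - 204 = -231064$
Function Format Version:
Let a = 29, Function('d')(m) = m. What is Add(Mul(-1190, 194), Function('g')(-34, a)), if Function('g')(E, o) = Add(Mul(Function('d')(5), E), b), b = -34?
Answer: -231064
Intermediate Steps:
Function('g')(E, o) = Add(-34, Mul(5, E)) (Function('g')(E, o) = Add(Mul(5, E), -34) = Add(-34, Mul(5, E)))
Add(Mul(-1190, 194), Function('g')(-34, a)) = Add(Mul(-1190, 194), Add(-34, Mul(5, -34))) = Add(-230860, Add(-34, -170)) = Add(-230860, -204) = -231064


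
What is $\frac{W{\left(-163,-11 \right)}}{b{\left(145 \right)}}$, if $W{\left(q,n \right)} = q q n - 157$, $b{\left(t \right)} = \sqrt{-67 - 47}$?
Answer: $\frac{48736 i \sqrt{114}}{19} \approx 27387.0 i$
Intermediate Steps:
$b{\left(t \right)} = i \sqrt{114}$ ($b{\left(t \right)} = \sqrt{-114} = i \sqrt{114}$)
$W{\left(q,n \right)} = -157 + n q^{2}$ ($W{\left(q,n \right)} = q^{2} n - 157 = n q^{2} - 157 = -157 + n q^{2}$)
$\frac{W{\left(-163,-11 \right)}}{b{\left(145 \right)}} = \frac{-157 - 11 \left(-163\right)^{2}}{i \sqrt{114}} = \left(-157 - 292259\right) \left(- \frac{i \sqrt{114}}{114}\right) = - 292416 \left(- \frac{i \sqrt{114}}{114}\right) = \frac{48736 i \sqrt{114}}{19}$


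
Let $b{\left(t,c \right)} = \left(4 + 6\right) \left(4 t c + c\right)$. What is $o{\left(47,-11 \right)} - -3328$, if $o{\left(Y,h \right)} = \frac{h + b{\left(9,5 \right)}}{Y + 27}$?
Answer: $\frac{248111}{74} \approx 3352.9$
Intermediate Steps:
$b{\left(t,c \right)} = 10 c + 40 c t$ ($b{\left(t,c \right)} = 10 \left(4 c t + c\right) = 10 \left(c + 4 c t\right) = 10 c + 40 c t$)
$o{\left(Y,h \right)} = \frac{1850 + h}{27 + Y}$ ($o{\left(Y,h \right)} = \frac{h + 10 \cdot 5 \left(1 + 4 \cdot 9\right)}{Y + 27} = \frac{h + 10 \cdot 5 \left(1 + 36\right)}{27 + Y} = \frac{h + 10 \cdot 5 \cdot 37}{27 + Y} = \frac{h + 1850}{27 + Y} = \frac{1850 + h}{27 + Y}$)
$o{\left(47,-11 \right)} - -3328 = \frac{1850 - 11}{27 + 47} - -3328 = \frac{1}{74} \cdot 1839 + 3328 = \frac{1839}{74} + 3328 = \frac{248111}{74}$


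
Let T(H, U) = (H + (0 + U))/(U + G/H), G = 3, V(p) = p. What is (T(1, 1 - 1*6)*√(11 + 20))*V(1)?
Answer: 2*√31 ≈ 11.136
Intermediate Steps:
T(H, U) = (H + U)/(U + 3/H) (T(H, U) = (H + (0 + U))/(U + 3/H) = (H + U)/(U + 3/H))
(T(1, 1 - 1*6)*√(11 + 20))*V(1) = ((1*(1 + (1 - 1*6))/(3 + 1*(1 - 1*6)))*√(11 + 20))*1 = ((1*(1 + (1 - 6))/(3 + 1*(1 - 6)))*√31)*1 = ((1*(1 - 5)/(3 + 1*(-5)))*√31)*1 = ((1*(-4)/(3 - 5))*√31)*1 = ((1*(-4)/(-2))*√31)*1 = ((1*(-½)*(-4))*√31)*1 = (2*√31)*1 = 2*√31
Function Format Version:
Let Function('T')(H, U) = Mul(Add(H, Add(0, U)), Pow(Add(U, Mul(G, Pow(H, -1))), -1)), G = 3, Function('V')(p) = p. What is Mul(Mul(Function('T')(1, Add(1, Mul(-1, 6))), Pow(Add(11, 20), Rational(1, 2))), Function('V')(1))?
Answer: Mul(2, Pow(31, Rational(1, 2))) ≈ 11.136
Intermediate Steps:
Function('T')(H, U) = Mul(Pow(Add(U, Mul(3, Pow(H, -1))), -1), Add(H, U)) (Function('T')(H, U) = Mul(Add(H, Add(0, U)), Pow(Add(U, Mul(3, Pow(H, -1))), -1)) = Mul(Add(H, U), Pow(Add(U, Mul(3, Pow(H, -1))), -1)) = Mul(Pow(Add(U, Mul(3, Pow(H, -1))), -1), Add(H, U)))
Mul(Mul(Function('T')(1, Add(1, Mul(-1, 6))), Pow(Add(11, 20), Rational(1, 2))), Function('V')(1)) = Mul(Mul(Mul(1, Pow(Add(3, Mul(1, Add(1, Mul(-1, 6)))), -1), Add(1, Add(1, Mul(-1, 6)))), Pow(Add(11, 20), Rational(1, 2))), 1) = Mul(Mul(Mul(1, Pow(Add(3, Mul(1, Add(1, -6))), -1), Add(1, Add(1, -6))), Pow(31, Rational(1, 2))), 1) = Mul(Mul(Mul(1, Pow(Add(3, Mul(1, -5)), -1), Add(1, -5)), Pow(31, Rational(1, 2))), 1) = Mul(Mul(Mul(1, Pow(Add(3, -5), -1), -4), Pow(31, Rational(1, 2))), 1) = Mul(Mul(Mul(1, Pow(-2, -1), -4), Pow(31, Rational(1, 2))), 1) = Mul(Mul(Mul(1, Rational(-1, 2), -4), Pow(31, Rational(1, 2))), 1) = Mul(Mul(2, Pow(31, Rational(1, 2))), 1) = Mul(2, Pow(31, Rational(1, 2)))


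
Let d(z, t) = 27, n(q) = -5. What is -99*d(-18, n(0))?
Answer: -2673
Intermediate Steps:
-99*d(-18, n(0)) = -99*27 = -2673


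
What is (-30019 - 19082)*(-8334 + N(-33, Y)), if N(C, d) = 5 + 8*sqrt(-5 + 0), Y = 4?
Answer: 408962229 - 392808*I*sqrt(5) ≈ 4.0896e+8 - 8.7835e+5*I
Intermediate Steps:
N(C, d) = 5 + 8*I*sqrt(5) (N(C, d) = 5 + 8*sqrt(-5) = 5 + 8*(I*sqrt(5)) = 5 + 8*I*sqrt(5))
(-30019 - 19082)*(-8334 + N(-33, Y)) = (-30019 - 19082)*(-8334 + (5 + 8*I*sqrt(5))) = -49101*(-8329 + 8*I*sqrt(5)) = 408962229 - 392808*I*sqrt(5)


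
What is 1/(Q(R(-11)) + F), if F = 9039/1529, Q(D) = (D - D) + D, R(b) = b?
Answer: -1529/7780 ≈ -0.19653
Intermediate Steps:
Q(D) = D (Q(D) = 0 + D = D)
F = 9039/1529 (F = 9039*(1/1529) = 9039/1529 ≈ 5.9117)
1/(Q(R(-11)) + F) = 1/(-11 + 9039/1529) = 1/(-7780/1529) = -1529/7780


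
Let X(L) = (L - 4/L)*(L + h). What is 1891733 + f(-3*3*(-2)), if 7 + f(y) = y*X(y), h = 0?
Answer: 1897486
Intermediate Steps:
X(L) = L*(L - 4/L) (X(L) = (L - 4/L)*(L + 0) = (L - 4/L)*L = L*(L - 4/L))
f(y) = -7 + y*(-4 + y²)
1891733 + f(-3*3*(-2)) = 1891733 + (-7 + (-3*3*(-2))*(-4 + (-3*3*(-2))²)) = 1891733 + (-7 + (-9*(-2))*(-4 + (-9*(-2))²)) = 1891733 + (-7 + 18*(-4 + 18²)) = 1891733 + (-7 + 18*(-4 + 324)) = 1891733 + (-7 + 18*320) = 1891733 + (-7 + 5760) = 1891733 + 5753 = 1897486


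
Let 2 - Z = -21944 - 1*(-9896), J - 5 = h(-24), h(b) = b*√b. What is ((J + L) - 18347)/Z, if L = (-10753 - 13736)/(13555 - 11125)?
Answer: -1651687/1084500 - 24*I*√6/6025 ≈ -1.523 - 0.0097573*I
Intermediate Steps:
h(b) = b^(3/2)
J = 5 - 48*I*√6 (J = 5 + (-24)^(3/2) = 5 - 48*I*√6 ≈ 5.0 - 117.58*I)
L = -907/90 (L = -24489/2430 = -24489*1/2430 = -907/90 ≈ -10.078)
Z = 12050 (Z = 2 - (-21944 - 1*(-9896)) = 2 - (-21944 + 9896) = 2 - 1*(-12048) = 2 + 12048 = 12050)
((J + L) - 18347)/Z = (((5 - 48*I*√6) - 907/90) - 18347)/12050 = ((-457/90 - 48*I*√6) - 18347)*(1/12050) = (-1651687/90 - 48*I*√6)*(1/12050) = -1651687/1084500 - 24*I*√6/6025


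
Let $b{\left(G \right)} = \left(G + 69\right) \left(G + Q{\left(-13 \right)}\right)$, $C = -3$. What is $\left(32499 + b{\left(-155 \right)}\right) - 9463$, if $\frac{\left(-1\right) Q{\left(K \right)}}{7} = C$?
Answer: $34560$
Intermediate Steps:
$Q{\left(K \right)} = 21$ ($Q{\left(K \right)} = \left(-7\right) \left(-3\right) = 21$)
$b{\left(G \right)} = \left(21 + G\right) \left(69 + G\right)$ ($b{\left(G \right)} = \left(G + 69\right) \left(G + 21\right) = \left(69 + G\right) \left(21 + G\right) = \left(21 + G\right) \left(69 + G\right)$)
$\left(32499 + b{\left(-155 \right)}\right) - 9463 = \left(32499 + \left(1449 + \left(-155\right)^{2} + 90 \left(-155\right)\right)\right) - 9463 = \left(32499 + \left(1449 + 24025 - 13950\right)\right) - 9463 = \left(32499 + 11524\right) - 9463 = 44023 - 9463 = 34560$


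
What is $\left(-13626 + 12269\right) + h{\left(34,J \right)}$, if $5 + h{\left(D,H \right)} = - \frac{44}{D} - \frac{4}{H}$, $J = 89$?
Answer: $- \frac{2062732}{1513} \approx -1363.3$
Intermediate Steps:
$h{\left(D,H \right)} = -5 - \frac{44}{D} - \frac{4}{H}$ ($h{\left(D,H \right)} = -5 - \left(\frac{4}{H} + \frac{44}{D}\right) = -5 - \frac{44}{D} - \frac{4}{H}$)
$\left(-13626 + 12269\right) + h{\left(34,J \right)} = \left(-13626 + 12269\right) - \left(5 + \frac{4}{89} + \frac{22}{17}\right) = -1357 - \frac{9591}{1513} = - \frac{2062732}{1513}$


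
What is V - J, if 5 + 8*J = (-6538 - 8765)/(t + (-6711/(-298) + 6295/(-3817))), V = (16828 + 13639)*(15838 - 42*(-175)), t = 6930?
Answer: 44684882497410892359/63251034856 ≈ 7.0647e+8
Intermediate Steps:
V = 706468796 (V = 30467*(15838 + 7350) = 30467*23188 = 706468796)
J = -56938538983/63251034856 (J = -5/8 + ((-6538 - 8765)/(6930 + (-6711/(-298) + 6295/(-3817))))/8 = -5/8 + (-15303/(6930 + (-6711*(-1/298) + 6295*(-1/3817))))/8 = -5/8 + (-15303/(6930 + (6711/298 - 6295/3817)))/8 = -5/8 + (-15303/(6930 + 23739977/1137466))/8 = -5/8 + (-15303/7906379357/1137466)/8 = -5/8 + (-15303*1137466/7906379357)/8 = -5/8 + (⅛)*(-17406642198/7906379357) = -5/8 - 8703321099/31625517428 = -56938538983/63251034856 ≈ -0.90020)
V - J = 706468796 - 1*(-56938538983/63251034856) = 706468796 + 56938538983/63251034856 = 44684882497410892359/63251034856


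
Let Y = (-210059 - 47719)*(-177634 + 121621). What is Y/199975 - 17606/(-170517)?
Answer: 2462084691321788/34099137075 ≈ 72204.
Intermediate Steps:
Y = 14438919114 (Y = -257778*(-56013) = 14438919114)
Y/199975 - 17606/(-170517) = 14438919114/199975 - 17606/(-170517) = 14438919114*(1/199975) - 17606*(-1/170517) = 14438919114/199975 + 17606/170517 = 2462084691321788/34099137075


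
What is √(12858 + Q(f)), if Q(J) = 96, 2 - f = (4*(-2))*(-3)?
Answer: √12954 ≈ 113.82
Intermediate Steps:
f = -22 (f = 2 - 4*(-2)*(-3) = 2 - (-8)*(-3) = 2 - 1*24 = 2 - 24 = -22)
√(12858 + Q(f)) = √(12858 + 96) = √12954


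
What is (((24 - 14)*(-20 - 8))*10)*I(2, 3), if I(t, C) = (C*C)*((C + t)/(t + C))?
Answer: -25200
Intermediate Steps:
I(t, C) = C² (I(t, C) = C²*((C + t)/(C + t)) = C²*1 = C²)
(((24 - 14)*(-20 - 8))*10)*I(2, 3) = (((24 - 14)*(-20 - 8))*10)*3² = ((10*(-28))*10)*9 = -280*10*9 = -2800*9 = -25200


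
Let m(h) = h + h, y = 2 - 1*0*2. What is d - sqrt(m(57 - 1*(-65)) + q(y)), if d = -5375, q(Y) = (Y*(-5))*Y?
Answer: -5375 - 4*sqrt(14) ≈ -5390.0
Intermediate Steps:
y = 2 (y = 2 + 0*2 = 2 + 0 = 2)
q(Y) = -5*Y**2 (q(Y) = (-5*Y)*Y = -5*Y**2)
m(h) = 2*h
d - sqrt(m(57 - 1*(-65)) + q(y)) = -5375 - sqrt(2*(57 - 1*(-65)) - 5*2**2) = -5375 - sqrt(2*(57 + 65) - 5*4) = -5375 - sqrt(2*122 - 20) = -5375 - sqrt(244 - 20) = -5375 - sqrt(224) = -5375 - 4*sqrt(14)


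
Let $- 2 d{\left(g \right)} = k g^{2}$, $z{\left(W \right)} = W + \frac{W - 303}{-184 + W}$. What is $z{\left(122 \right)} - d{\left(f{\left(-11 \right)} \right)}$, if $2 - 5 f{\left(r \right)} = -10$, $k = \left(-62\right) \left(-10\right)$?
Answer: $\frac{592261}{310} \approx 1910.5$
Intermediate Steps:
$k = 620$
$f{\left(r \right)} = \frac{12}{5}$ ($f{\left(r \right)} = \frac{2}{5} - -2 = \frac{2}{5} + 2 = \frac{12}{5}$)
$z{\left(W \right)} = W + \frac{-303 + W}{-184 + W}$
$d{\left(g \right)} = - 310 g^{2}$ ($d{\left(g \right)} = - \frac{620 g^{2}}{2} = - 310 g^{2}$)
$z{\left(122 \right)} - d{\left(f{\left(-11 \right)} \right)} = \frac{-303 + 122^{2} - 22326}{-184 + 122} - - 310 \left(\frac{12}{5}\right)^{2} = \frac{-303 + 14884 - 22326}{-62} - \left(-310\right) \frac{144}{25} = \left(- \frac{1}{62}\right) \left(-7745\right) - - \frac{8928}{5} = \frac{7745}{62} + \frac{8928}{5} = \frac{592261}{310}$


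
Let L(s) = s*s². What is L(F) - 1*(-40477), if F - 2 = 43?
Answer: 131602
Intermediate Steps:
F = 45 (F = 2 + 43 = 45)
L(s) = s³
L(F) - 1*(-40477) = 45³ - 1*(-40477) = 91125 + 40477 = 131602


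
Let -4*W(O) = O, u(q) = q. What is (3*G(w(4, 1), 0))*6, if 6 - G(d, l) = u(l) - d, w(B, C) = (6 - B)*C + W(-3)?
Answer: 315/2 ≈ 157.50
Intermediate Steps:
W(O) = -O/4
w(B, C) = ¾ + C*(6 - B) (w(B, C) = (6 - B)*C - ¼*(-3) = C*(6 - B) + ¾ = ¾ + C*(6 - B))
G(d, l) = 6 + d - l (G(d, l) = 6 - (l - d) = 6 + (d - l) = 6 + d - l)
(3*G(w(4, 1), 0))*6 = (3*(6 + (¾ + 6*1 - 1*4*1) - 1*0))*6 = (3*(6 + (¾ + 6 - 4) + 0))*6 = (3*(6 + 11/4 + 0))*6 = (3*(35/4))*6 = (105/4)*6 = 315/2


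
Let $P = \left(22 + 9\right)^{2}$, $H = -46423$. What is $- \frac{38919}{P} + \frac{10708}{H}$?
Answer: $- \frac{1817027125}{44612503} \approx -40.729$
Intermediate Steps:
$P = 961$ ($P = 31^{2} = 961$)
$- \frac{38919}{P} + \frac{10708}{H} = - \frac{38919}{961} + \frac{10708}{-46423} = \left(-38919\right) \frac{1}{961} + 10708 \left(- \frac{1}{46423}\right) = - \frac{38919}{961} - \frac{10708}{46423} = - \frac{1817027125}{44612503}$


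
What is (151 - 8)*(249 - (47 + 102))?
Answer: 14300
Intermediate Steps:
(151 - 8)*(249 - (47 + 102)) = 143*(249 - 1*149) = 143*(249 - 149) = 143*100 = 14300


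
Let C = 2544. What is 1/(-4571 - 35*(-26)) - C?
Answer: -9313585/3661 ≈ -2544.0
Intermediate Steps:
1/(-4571 - 35*(-26)) - C = 1/(-4571 - 35*(-26)) - 1*2544 = 1/(-4571 + 910) - 2544 = 1/(-3661) - 2544 = -1/3661 - 2544 = -9313585/3661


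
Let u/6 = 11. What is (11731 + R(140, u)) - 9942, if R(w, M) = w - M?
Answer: 1863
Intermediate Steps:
u = 66 (u = 6*11 = 66)
(11731 + R(140, u)) - 9942 = (11731 + (140 - 1*66)) - 9942 = (11731 + (140 - 66)) - 9942 = (11731 + 74) - 9942 = 11805 - 9942 = 1863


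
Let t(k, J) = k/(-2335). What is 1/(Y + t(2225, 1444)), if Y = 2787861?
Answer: 467/1301930642 ≈ 3.5870e-7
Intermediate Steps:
t(k, J) = -k/2335 (t(k, J) = k*(-1/2335) = -k/2335)
1/(Y + t(2225, 1444)) = 1/(2787861 - 1/2335*2225) = 1/(2787861 - 445/467) = 1/(1301930642/467) = 467/1301930642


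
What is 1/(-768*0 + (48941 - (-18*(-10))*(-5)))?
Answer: 1/49841 ≈ 2.0064e-5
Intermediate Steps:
1/(-768*0 + (48941 - (-18*(-10))*(-5))) = 1/(-32*0 + (48941 - 180*(-5))) = 1/(0 + (48941 - 1*(-900))) = 1/(0 + (48941 + 900)) = 1/(0 + 49841) = 1/49841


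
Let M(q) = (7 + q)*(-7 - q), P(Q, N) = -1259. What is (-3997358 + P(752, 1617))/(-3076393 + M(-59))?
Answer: 571231/439871 ≈ 1.2986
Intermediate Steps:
M(q) = (-7 - q)*(7 + q)
(-3997358 + P(752, 1617))/(-3076393 + M(-59)) = (-3997358 - 1259)/(-3076393 + (-49 - 1*(-59)² - 14*(-59))) = -3998617/(-3076393 + (-49 - 1*3481 + 826)) = -3998617/(-3076393 + (-49 - 3481 + 826)) = -3998617/(-3076393 - 2704) = -3998617/(-3079097) = -3998617*(-1/3079097) = 571231/439871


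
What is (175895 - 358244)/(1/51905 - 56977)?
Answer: 9464824845/2957391184 ≈ 3.2004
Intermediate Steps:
(175895 - 358244)/(1/51905 - 56977) = -182349/(1/51905 - 56977) = -182349/(-2957391184/51905) = -182349*(-51905/2957391184) = 9464824845/2957391184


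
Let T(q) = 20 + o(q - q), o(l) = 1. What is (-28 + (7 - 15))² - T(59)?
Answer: 1275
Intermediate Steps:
T(q) = 21 (T(q) = 20 + 1 = 21)
(-28 + (7 - 15))² - T(59) = (-28 + (7 - 15))² - 1*21 = (-28 - 8)² - 21 = (-36)² - 21 = 1296 - 21 = 1275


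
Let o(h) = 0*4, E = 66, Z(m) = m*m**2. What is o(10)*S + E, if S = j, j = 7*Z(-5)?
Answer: 66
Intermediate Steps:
Z(m) = m**3
o(h) = 0
j = -875 (j = 7*(-5)**3 = 7*(-125) = -875)
S = -875
o(10)*S + E = 0*(-875) + 66 = 0 + 66 = 66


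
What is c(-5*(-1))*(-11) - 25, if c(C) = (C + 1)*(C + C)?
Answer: -685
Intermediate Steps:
c(C) = 2*C*(1 + C) (c(C) = (1 + C)*(2*C) = 2*C*(1 + C))
c(-5*(-1))*(-11) - 25 = (2*(-5*(-1))*(1 - 5*(-1)))*(-11) - 25 = (2*5*(1 + 5))*(-11) - 25 = (2*5*6)*(-11) - 25 = 60*(-11) - 25 = -660 - 25 = -685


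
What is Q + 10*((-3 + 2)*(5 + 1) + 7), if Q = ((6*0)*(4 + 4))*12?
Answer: 10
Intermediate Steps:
Q = 0 (Q = (0*8)*12 = 0*12 = 0)
Q + 10*((-3 + 2)*(5 + 1) + 7) = 0 + 10*((-3 + 2)*(5 + 1) + 7) = 0 + 10*(-1*6 + 7) = 0 + 10*(-6 + 7) = 0 + 10*1 = 0 + 10 = 10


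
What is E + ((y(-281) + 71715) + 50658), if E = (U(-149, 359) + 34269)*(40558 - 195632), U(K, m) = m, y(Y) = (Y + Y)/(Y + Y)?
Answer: -5369780098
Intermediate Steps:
y(Y) = 1 (y(Y) = (2*Y)/((2*Y)) = (2*Y)*(1/(2*Y)) = 1)
E = -5369902472 (E = (359 + 34269)*(40558 - 195632) = 34628*(-155074) = -5369902472)
E + ((y(-281) + 71715) + 50658) = -5369902472 + ((1 + 71715) + 50658) = -5369902472 + (71716 + 50658) = -5369902472 + 122374 = -5369780098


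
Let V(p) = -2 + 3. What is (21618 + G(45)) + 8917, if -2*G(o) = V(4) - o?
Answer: 30557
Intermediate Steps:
V(p) = 1
G(o) = -1/2 + o/2 (G(o) = -(1 - o)/2 = -1/2 + o/2)
(21618 + G(45)) + 8917 = (21618 + (-1/2 + (1/2)*45)) + 8917 = (21618 + (-1/2 + 45/2)) + 8917 = (21618 + 22) + 8917 = 21640 + 8917 = 30557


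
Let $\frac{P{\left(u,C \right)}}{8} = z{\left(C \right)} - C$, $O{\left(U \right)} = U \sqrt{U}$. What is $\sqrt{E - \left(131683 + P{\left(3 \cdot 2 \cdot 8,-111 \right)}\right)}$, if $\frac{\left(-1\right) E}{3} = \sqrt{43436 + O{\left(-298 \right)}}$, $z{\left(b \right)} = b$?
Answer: $\sqrt{-131683 - 3 \sqrt{2} \sqrt{21718 - 149 i \sqrt{298}}} \approx 0.051 + 363.74 i$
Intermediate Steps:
$O{\left(U \right)} = U^{\frac{3}{2}}$
$P{\left(u,C \right)} = 0$ ($P{\left(u,C \right)} = 8 \left(C - C\right) = 8 \cdot 0 = 0$)
$E = - 3 \sqrt{43436 - 298 i \sqrt{298}}$ ($E = - 3 \sqrt{43436 + \left(-298\right)^{\frac{3}{2}}} = - 3 \sqrt{43436 - 298 i \sqrt{298}} \approx -626.33 + 36.96 i$)
$\sqrt{E - \left(131683 + P{\left(3 \cdot 2 \cdot 8,-111 \right)}\right)} = \sqrt{- 3 \sqrt{43436 - 298 i \sqrt{298}} - 131683} = \sqrt{-131683 - 3 \sqrt{43436 - 298 i \sqrt{298}}}$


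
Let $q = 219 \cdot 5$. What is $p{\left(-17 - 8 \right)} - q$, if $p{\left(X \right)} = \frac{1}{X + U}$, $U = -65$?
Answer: $- \frac{98551}{90} \approx -1095.0$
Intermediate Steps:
$p{\left(X \right)} = \frac{1}{-65 + X}$ ($p{\left(X \right)} = \frac{1}{X - 65} = \frac{1}{-65 + X}$)
$q = 1095$
$p{\left(-17 - 8 \right)} - q = \frac{1}{-65 - 25} - 1095 = \frac{1}{-90} - 1095 = - \frac{1}{90} - 1095 = - \frac{98551}{90}$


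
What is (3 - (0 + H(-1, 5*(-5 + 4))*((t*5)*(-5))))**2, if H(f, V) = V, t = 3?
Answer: 138384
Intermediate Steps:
(3 - (0 + H(-1, 5*(-5 + 4))*((t*5)*(-5))))**2 = (3 - (0 + (5*(-5 + 4))*((3*5)*(-5))))**2 = (3 - (0 + (5*(-1))*(15*(-5))))**2 = (3 - (0 - 5*(-75)))**2 = (3 - (0 + 375))**2 = (3 - 1*375)**2 = (3 - 375)**2 = (-372)**2 = 138384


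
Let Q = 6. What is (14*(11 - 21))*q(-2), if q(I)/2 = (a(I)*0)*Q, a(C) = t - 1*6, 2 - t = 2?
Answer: 0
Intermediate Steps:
t = 0 (t = 2 - 1*2 = 2 - 2 = 0)
a(C) = -6 (a(C) = 0 - 1*6 = 0 - 6 = -6)
q(I) = 0 (q(I) = 2*(-6*0*6) = 2*(0*6) = 2*0 = 0)
(14*(11 - 21))*q(-2) = (14*(11 - 21))*0 = (14*(-10))*0 = -140*0 = 0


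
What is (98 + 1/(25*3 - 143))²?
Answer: 44395569/4624 ≈ 9601.1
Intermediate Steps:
(98 + 1/(25*3 - 143))² = (98 + 1/(75 - 143))² = (98 + 1/(-68))² = (98 - 1/68)² = (6663/68)² = 44395569/4624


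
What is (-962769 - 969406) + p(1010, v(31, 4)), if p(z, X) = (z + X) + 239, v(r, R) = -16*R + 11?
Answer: -1930979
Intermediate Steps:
v(r, R) = 11 - 16*R
p(z, X) = 239 + X + z (p(z, X) = (X + z) + 239 = 239 + X + z)
(-962769 - 969406) + p(1010, v(31, 4)) = (-962769 - 969406) + (239 + (11 - 16*4) + 1010) = -1932175 + (239 + (11 - 64) + 1010) = -1932175 + (239 - 53 + 1010) = -1932175 + 1196 = -1930979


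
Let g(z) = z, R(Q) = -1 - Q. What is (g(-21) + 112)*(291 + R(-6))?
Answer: 26936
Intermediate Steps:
(g(-21) + 112)*(291 + R(-6)) = (-21 + 112)*(291 + (-1 - 1*(-6))) = 91*(291 + (-1 + 6)) = 91*(291 + 5) = 91*296 = 26936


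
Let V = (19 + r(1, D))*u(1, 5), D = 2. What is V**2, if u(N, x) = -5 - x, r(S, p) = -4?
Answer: 22500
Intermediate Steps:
V = -150 (V = (19 - 4)*(-5 - 1*5) = 15*(-5 - 5) = 15*(-10) = -150)
V**2 = (-150)**2 = 22500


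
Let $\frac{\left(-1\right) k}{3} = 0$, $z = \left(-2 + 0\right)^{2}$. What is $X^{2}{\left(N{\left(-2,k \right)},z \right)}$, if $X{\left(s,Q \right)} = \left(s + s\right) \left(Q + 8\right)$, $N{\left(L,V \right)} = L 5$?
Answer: $57600$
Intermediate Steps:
$z = 4$ ($z = \left(-2\right)^{2} = 4$)
$k = 0$ ($k = \left(-3\right) 0 = 0$)
$N{\left(L,V \right)} = 5 L$
$X{\left(s,Q \right)} = 2 s \left(8 + Q\right)$
$X^{2}{\left(N{\left(-2,k \right)},z \right)} = \left(2 \cdot 5 \left(-2\right) \left(8 + 4\right)\right)^{2} = \left(2 \left(-10\right) 12\right)^{2} = \left(-240\right)^{2} = 57600$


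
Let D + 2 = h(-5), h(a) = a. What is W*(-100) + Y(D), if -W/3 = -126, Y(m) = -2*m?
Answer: -37786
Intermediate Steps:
D = -7 (D = -2 - 5 = -7)
W = 378 (W = -3*(-126) = 378)
W*(-100) + Y(D) = 378*(-100) - 2*(-7) = -37800 + 14 = -37786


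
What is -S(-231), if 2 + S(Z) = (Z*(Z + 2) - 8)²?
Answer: -2797457879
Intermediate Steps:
S(Z) = -2 + (-8 + Z*(2 + Z))² (S(Z) = -2 + (Z*(Z + 2) - 8)² = -2 + (Z*(2 + Z) - 8)² = -2 + (-8 + Z*(2 + Z))²)
-S(-231) = -(-2 + (-8 + (-231)² + 2*(-231))²) = -(-2 + (-8 + 53361 - 462)²) = -(-2 + 52891²) = -(-2 + 2797457881) = -1*2797457879 = -2797457879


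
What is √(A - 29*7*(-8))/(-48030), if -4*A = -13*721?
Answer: -√15869/96060 ≈ -0.0013114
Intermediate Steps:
A = 9373/4 (A = -(-13)*721/4 = -¼*(-9373) = 9373/4 ≈ 2343.3)
√(A - 29*7*(-8))/(-48030) = √(9373/4 - 29*7*(-8))/(-48030) = √(9373/4 - 203*(-8))*(-1/48030) = √(9373/4 + 1624)*(-1/48030) = √(15869/4)*(-1/48030) = (√15869/2)*(-1/48030) = -√15869/96060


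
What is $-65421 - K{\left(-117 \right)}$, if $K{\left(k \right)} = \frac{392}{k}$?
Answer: $- \frac{7653865}{117} \approx -65418.0$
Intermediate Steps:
$-65421 - K{\left(-117 \right)} = -65421 - \frac{392}{-117} = -65421 - 392 \left(- \frac{1}{117}\right) = -65421 - - \frac{392}{117} = -65421 + \frac{392}{117} = - \frac{7653865}{117}$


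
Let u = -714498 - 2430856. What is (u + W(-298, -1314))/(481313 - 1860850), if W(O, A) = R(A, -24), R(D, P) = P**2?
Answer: 3144778/1379537 ≈ 2.2796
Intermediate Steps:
W(O, A) = 576 (W(O, A) = (-24)**2 = 576)
u = -3145354
(u + W(-298, -1314))/(481313 - 1860850) = (-3145354 + 576)/(481313 - 1860850) = -3144778/(-1379537) = -3144778*(-1/1379537) = 3144778/1379537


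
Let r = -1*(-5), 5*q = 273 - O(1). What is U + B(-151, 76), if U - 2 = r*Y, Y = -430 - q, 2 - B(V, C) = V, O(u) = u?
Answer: -2267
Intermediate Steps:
B(V, C) = 2 - V
q = 272/5 (q = (273 - 1*1)/5 = (273 - 1)/5 = (⅕)*272 = 272/5 ≈ 54.400)
Y = -2422/5 (Y = -430 - 1*272/5 = -430 - 272/5 = -2422/5 ≈ -484.40)
r = 5
U = -2420 (U = 2 + 5*(-2422/5) = 2 - 2422 = -2420)
U + B(-151, 76) = -2420 + (2 - 1*(-151)) = -2420 + (2 + 151) = -2420 + 153 = -2267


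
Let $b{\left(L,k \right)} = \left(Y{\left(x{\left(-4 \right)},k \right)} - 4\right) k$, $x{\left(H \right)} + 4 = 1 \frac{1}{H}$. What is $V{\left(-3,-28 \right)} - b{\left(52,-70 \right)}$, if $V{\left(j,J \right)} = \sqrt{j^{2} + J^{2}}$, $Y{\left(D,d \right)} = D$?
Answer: $- \frac{1155}{2} + \sqrt{793} \approx -549.34$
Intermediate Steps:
$x{\left(H \right)} = -4 + \frac{1}{H}$ ($x{\left(H \right)} = -4 + 1 \frac{1}{H} = -4 + \frac{1}{H}$)
$V{\left(j,J \right)} = \sqrt{J^{2} + j^{2}}$
$b{\left(L,k \right)} = - \frac{33 k}{4}$ ($b{\left(L,k \right)} = \left(\left(-4 + \frac{1}{-4}\right) - 4\right) k = \left(\left(-4 - \frac{1}{4}\right) - 4\right) k = \left(- \frac{17}{4} - 4\right) k = - \frac{33 k}{4}$)
$V{\left(-3,-28 \right)} - b{\left(52,-70 \right)} = \sqrt{\left(-28\right)^{2} + \left(-3\right)^{2}} - \left(- \frac{33}{4}\right) \left(-70\right) = \sqrt{784 + 9} - \frac{1155}{2} = \sqrt{793} - \frac{1155}{2} = - \frac{1155}{2} + \sqrt{793}$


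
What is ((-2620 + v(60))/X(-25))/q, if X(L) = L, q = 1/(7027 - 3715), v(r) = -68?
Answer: 8902656/25 ≈ 3.5611e+5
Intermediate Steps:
q = 1/3312 ≈ 0.00030193
((-2620 + v(60))/X(-25))/q = ((-2620 - 68)/(-25))/(1/3312) = -2688*(-1/25)*3312 = (2688/25)*3312 = 8902656/25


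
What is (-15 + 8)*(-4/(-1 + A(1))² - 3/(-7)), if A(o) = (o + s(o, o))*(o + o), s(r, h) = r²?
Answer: ⅑ ≈ 0.11111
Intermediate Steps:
A(o) = 2*o*(o + o²) (A(o) = (o + o²)*(o + o) = (o + o²)*(2*o) = 2*o*(o + o²))
(-15 + 8)*(-4/(-1 + A(1))² - 3/(-7)) = (-15 + 8)*(-4/(-1 + 2*1²*(1 + 1))² - 3/(-7)) = -7*(-4/(-1 + 2*1*2)² - 3*(-⅐)) = -7*(-4/(-1 + 4)² + 3/7) = -7*(-4/(3²) + 3/7) = -7*(-4/9 + 3/7) = -7*(-1/63) = ⅑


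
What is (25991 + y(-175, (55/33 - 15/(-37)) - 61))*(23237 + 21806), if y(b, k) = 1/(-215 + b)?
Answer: 456577874027/390 ≈ 1.1707e+9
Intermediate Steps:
(25991 + y(-175, (55/33 - 15/(-37)) - 61))*(23237 + 21806) = (25991 + 1/(-215 - 175))*(23237 + 21806) = (25991 + 1/(-390))*45043 = (25991 - 1/390)*45043 = (10136489/390)*45043 = 456577874027/390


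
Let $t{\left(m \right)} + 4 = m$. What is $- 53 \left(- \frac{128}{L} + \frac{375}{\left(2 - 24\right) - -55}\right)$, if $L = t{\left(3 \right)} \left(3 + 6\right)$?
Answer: $- \frac{134249}{99} \approx -1356.1$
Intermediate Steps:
$t{\left(m \right)} = -4 + m$
$L = -9$ ($L = \left(-4 + 3\right) \left(3 + 6\right) = \left(-1\right) 9 = -9$)
$- 53 \left(- \frac{128}{L} + \frac{375}{\left(2 - 24\right) - -55}\right) = - 53 \left(- \frac{128}{-9} + \frac{375}{\left(2 - 24\right) - -55}\right) = - 53 \left(\left(-128\right) \left(- \frac{1}{9}\right) + \frac{375}{\left(2 - 24\right) + 55}\right) = - 53 \left(\frac{128}{9} + \frac{375}{-22 + 55}\right) = - 53 \left(\frac{128}{9} + \frac{375}{33}\right) = - 53 \left(\frac{128}{9} + 375 \cdot \frac{1}{33}\right) = - 53 \left(\frac{128}{9} + \frac{125}{11}\right) = \left(-53\right) \frac{2533}{99} = - \frac{134249}{99}$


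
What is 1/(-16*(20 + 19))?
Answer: -1/624 ≈ -0.0016026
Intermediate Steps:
1/(-16*(20 + 19)) = 1/(-16*39) = 1/(-624) = -1/624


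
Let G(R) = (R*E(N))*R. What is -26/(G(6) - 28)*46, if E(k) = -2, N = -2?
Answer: 299/25 ≈ 11.960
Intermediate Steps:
G(R) = -2*R² (G(R) = (R*(-2))*R = (-2*R)*R = -2*R²)
-26/(G(6) - 28)*46 = -26/(-2*6² - 28)*46 = -26/(-2*36 - 28)*46 = -26/(-72 - 28)*46 = -26/(-100)*46 = -26*(-1/100)*46 = (13/50)*46 = 299/25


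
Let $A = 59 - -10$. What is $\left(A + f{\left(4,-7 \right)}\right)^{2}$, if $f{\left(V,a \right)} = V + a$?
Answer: $4356$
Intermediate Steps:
$A = 69$ ($A = 59 + 10 = 69$)
$\left(A + f{\left(4,-7 \right)}\right)^{2} = \left(69 + \left(4 - 7\right)\right)^{2} = \left(69 - 3\right)^{2} = 66^{2} = 4356$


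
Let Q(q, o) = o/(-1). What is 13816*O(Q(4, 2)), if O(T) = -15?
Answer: -207240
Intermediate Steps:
Q(q, o) = -o (Q(q, o) = o*(-1) = -o)
13816*O(Q(4, 2)) = 13816*(-15) = -207240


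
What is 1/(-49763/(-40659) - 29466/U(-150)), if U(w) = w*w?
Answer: -50823750/4355033 ≈ -11.670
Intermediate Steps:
U(w) = w**2
1/(-49763/(-40659) - 29466/U(-150)) = 1/(-49763/(-40659) - 29466/((-150)**2)) = 1/(-49763*(-1/40659) - 29466/22500) = 1/(49763/40659 - 29466*1/22500) = 1/(49763/40659 - 1637/1250) = 1/(-4355033/50823750) = -50823750/4355033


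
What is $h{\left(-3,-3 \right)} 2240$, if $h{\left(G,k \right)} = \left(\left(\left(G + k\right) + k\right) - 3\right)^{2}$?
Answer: $322560$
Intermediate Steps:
$h{\left(G,k \right)} = \left(-3 + G + 2 k\right)^{2}$ ($h{\left(G,k \right)} = \left(\left(G + 2 k\right) - 3\right)^{2} = \left(-3 + G + 2 k\right)^{2}$)
$h{\left(-3,-3 \right)} 2240 = \left(-3 - 3 + 2 \left(-3\right)\right)^{2} \cdot 2240 = \left(-3 - 3 - 6\right)^{2} \cdot 2240 = \left(-12\right)^{2} \cdot 2240 = 144 \cdot 2240 = 322560$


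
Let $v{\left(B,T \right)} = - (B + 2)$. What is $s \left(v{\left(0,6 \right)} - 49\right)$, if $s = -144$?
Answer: $7344$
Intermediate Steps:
$v{\left(B,T \right)} = -2 - B$ ($v{\left(B,T \right)} = - (2 + B) = -2 - B$)
$s \left(v{\left(0,6 \right)} - 49\right) = - 144 \left(\left(-2 - 0\right) - 49\right) = - 144 \left(\left(-2 + 0\right) - 49\right) = - 144 \left(-2 - 49\right) = \left(-144\right) \left(-51\right) = 7344$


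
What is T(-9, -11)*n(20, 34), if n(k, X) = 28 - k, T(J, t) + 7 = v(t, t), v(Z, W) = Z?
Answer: -144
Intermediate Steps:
T(J, t) = -7 + t
T(-9, -11)*n(20, 34) = (-7 - 11)*(28 - 1*20) = -18*(28 - 20) = -18*8 = -144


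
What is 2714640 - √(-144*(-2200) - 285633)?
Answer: 2714640 - 3*√3463 ≈ 2.7145e+6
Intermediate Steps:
2714640 - √(-144*(-2200) - 285633) = 2714640 - √(316800 - 285633) = 2714640 - √31167 = 2714640 - 3*√3463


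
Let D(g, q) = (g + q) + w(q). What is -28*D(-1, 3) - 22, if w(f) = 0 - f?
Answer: 6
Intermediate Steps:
w(f) = -f
D(g, q) = g (D(g, q) = (g + q) - q = g)
-28*D(-1, 3) - 22 = -28*(-1) - 22 = 28 - 22 = 6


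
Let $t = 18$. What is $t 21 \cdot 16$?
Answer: $6048$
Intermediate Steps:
$t 21 \cdot 16 = 18 \cdot 21 \cdot 16 = 378 \cdot 16 = 6048$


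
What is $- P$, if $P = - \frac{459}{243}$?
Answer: $\frac{17}{9} \approx 1.8889$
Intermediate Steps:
$P = - \frac{17}{9}$ ($P = \left(-459\right) \frac{1}{243} = - \frac{17}{9} \approx -1.8889$)
$- P = \left(-1\right) \left(- \frac{17}{9}\right) = \frac{17}{9}$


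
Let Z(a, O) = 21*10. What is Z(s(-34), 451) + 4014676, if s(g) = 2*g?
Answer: 4014886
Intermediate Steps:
Z(a, O) = 210
Z(s(-34), 451) + 4014676 = 210 + 4014676 = 4014886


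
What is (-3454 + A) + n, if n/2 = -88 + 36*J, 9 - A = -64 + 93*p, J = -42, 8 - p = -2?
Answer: -7511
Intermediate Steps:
p = 10 (p = 8 - 1*(-2) = 8 + 2 = 10)
A = -857 (A = 9 - (-64 + 93*10) = 9 - (-64 + 930) = 9 - 1*866 = 9 - 866 = -857)
n = -3200 (n = 2*(-88 + 36*(-42)) = 2*(-88 - 1512) = 2*(-1600) = -3200)
(-3454 + A) + n = (-3454 - 857) - 3200 = -4311 - 3200 = -7511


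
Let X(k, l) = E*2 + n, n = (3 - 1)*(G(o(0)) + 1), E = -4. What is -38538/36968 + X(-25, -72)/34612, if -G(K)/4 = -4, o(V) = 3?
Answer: -166614511/159942052 ≈ -1.0417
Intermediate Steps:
G(K) = 16 (G(K) = -4*(-4) = 16)
n = 34 (n = (3 - 1)*(16 + 1) = 2*17 = 34)
X(k, l) = 26 (X(k, l) = -4*2 + 34 = -8 + 34 = 26)
-38538/36968 + X(-25, -72)/34612 = -38538/36968 + 26/34612 = -38538*1/36968 + 26*(1/34612) = -19269/18484 + 13/17306 = -166614511/159942052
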